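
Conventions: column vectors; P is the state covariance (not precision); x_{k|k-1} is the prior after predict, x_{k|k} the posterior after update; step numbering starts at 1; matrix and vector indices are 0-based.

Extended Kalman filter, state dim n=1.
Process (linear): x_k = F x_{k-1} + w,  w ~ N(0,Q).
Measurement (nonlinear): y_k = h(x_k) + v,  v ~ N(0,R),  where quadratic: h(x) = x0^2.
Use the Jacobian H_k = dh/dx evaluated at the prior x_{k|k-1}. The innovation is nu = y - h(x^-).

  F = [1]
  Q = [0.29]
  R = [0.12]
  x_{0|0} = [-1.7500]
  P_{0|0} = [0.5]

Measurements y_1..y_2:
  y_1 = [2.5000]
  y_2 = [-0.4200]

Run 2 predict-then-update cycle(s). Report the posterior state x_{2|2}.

step 1: x^-=[-1.7500]  P^-=[0.7900]  H_jac=[-3.5000]  S=[9.7975]  K=[-0.2822]  nu=[-0.5625]  x^+=[-1.5913]  P^+=[0.0097]
step 2: x^-=[-1.5913]  P^-=[0.2997]  H_jac=[-3.1825]  S=[3.1552]  K=[-0.3023]  nu=[-2.9521]  x^+=[-0.6989]  P^+=[0.0114]

x_post = [-0.6989]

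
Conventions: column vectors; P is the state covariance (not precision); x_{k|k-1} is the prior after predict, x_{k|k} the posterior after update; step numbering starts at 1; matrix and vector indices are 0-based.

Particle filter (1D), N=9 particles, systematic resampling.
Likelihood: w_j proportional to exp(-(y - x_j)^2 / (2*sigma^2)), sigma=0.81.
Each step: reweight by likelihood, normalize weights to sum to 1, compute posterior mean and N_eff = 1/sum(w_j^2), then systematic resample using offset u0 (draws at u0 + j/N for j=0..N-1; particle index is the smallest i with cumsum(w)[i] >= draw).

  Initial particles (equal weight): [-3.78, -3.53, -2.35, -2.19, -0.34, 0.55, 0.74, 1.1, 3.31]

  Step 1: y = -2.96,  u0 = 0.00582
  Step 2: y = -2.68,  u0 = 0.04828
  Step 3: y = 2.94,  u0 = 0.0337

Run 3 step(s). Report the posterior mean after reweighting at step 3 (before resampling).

post_mean = -2.2374

step 1: w=[0.2159, 0.2814, 0.2714, 0.2294, 0.0019, 0.0000, 0.0000, 0.0000, 0.0000]  mean=-2.9500  Neff=3.9675  idx=[0, 0, 1, 1, 1, 2, 2, 3, 3]
step 2: w=[0.0659, 0.0659, 0.0956, 0.0956, 0.0956, 0.1526, 0.1526, 0.1381, 0.1381]  mean=-2.8328  Neff=8.2774  idx=[0, 2, 3, 4, 5, 6, 6, 7, 8]
step 3: w=[0.0000, 0.0000, 0.0000, 0.0000, 0.0988, 0.0988, 0.0988, 0.3519, 0.3519]  mean=-2.2374  Neff=3.6118  idx=[4, 5, 6, 7, 7, 7, 8, 8, 8]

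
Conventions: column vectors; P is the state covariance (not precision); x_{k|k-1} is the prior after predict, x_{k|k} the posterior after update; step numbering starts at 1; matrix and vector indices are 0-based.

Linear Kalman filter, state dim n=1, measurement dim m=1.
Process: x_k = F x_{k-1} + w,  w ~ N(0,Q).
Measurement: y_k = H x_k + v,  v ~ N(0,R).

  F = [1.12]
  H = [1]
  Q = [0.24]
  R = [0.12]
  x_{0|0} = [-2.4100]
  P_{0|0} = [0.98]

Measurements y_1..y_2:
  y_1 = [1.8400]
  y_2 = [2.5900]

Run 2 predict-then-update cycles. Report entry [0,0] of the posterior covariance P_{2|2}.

step 1: x^-=[-2.6992]  P^-=[1.4693]  S=[1.5893]  K=[0.9245]  nu=[4.5392]  x^+=[1.4973]  P^+=[0.1109]
step 2: x^-=[1.6769]  P^-=[0.3792]  S=[0.4992]  K=[0.7596]  nu=[0.9131]  x^+=[2.3705]  P^+=[0.0912]

P_post[0,0] = 0.0912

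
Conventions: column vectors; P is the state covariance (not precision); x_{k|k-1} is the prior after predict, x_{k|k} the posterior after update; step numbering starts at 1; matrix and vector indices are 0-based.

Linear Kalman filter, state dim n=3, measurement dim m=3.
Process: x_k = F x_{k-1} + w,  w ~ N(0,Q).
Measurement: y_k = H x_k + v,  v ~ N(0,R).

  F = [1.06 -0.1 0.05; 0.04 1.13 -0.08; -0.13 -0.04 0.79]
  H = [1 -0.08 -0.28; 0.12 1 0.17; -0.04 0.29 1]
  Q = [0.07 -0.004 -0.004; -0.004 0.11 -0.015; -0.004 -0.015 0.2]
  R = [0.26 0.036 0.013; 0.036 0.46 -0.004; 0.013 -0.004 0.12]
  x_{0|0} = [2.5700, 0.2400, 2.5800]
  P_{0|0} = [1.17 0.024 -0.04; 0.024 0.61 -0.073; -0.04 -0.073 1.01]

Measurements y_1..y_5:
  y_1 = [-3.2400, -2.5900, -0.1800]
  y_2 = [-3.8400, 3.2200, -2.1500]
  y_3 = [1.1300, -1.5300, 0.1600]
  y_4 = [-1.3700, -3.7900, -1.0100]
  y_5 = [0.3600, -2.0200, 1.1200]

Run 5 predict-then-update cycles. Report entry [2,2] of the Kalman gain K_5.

step 1: x^-=[2.8292, 0.1676, 1.6945]  P^-=[1.3846 -0.0001 -0.1509; -0.0001 0.9129 -0.1831; -0.1509 -0.1831 0.8642]  S=[1.7946 0.1211 -0.4287; 0.1211 1.3493 0.1917; -0.4287 0.1917 0.9690]  K=[0.8312 0.0077 0.1532; -0.0774 0.6722 -0.0830; 0.0109 -0.1664 0.8810]  nu=[-5.5813, -3.3852, -1.8099]  x^+=[-2.1135, -1.5258, 0.6026]  P^+=[0.2291 -0.0012 0.0387; -0.0012 0.3253 -0.1080; 0.0387 -0.1080 0.1394]
step 2: x^-=[-2.0575, -1.8569, 0.8118]  P^-=[0.3365 -0.0432 0.0122; -0.0432 0.5458 -0.1347; 0.0122 -0.1347 0.2903]  S=[0.6168 0.0173 -0.0731; 0.0173 0.9633 0.0623; -0.0731 0.0623 0.3786]  K=[0.5547 -0.0155 0.0731; -0.0998 0.5419 -0.0415; -0.0102 -0.1310 0.6818]  nu=[-1.7037, 5.1858, -2.5056]  x^+=[-3.2659, 1.2272, -1.5583]  P^+=[0.1508 -0.0098 0.0249; -0.0098 0.2614 -0.0846; 0.0249 -0.0846 0.1077]
step 3: x^-=[-3.6625, 1.3808, -0.8556]  P^-=[0.2479 -0.0468 0.0084; -0.0468 0.4590 -0.1077; 0.0084 -0.1077 0.2703]  S=[0.5300 0.0026 -0.0712; 0.0026 0.8828 0.0620; -0.0712 0.0620 0.3673]  K=[0.4779 -0.0230 0.0553; -0.1071 0.4952 -0.0302; -0.0209 -0.1155 0.6656]  nu=[4.6634, -2.3259, 0.4687]  x^+=[-1.3546, -0.2846, -0.3723]  P^+=[0.1292 -0.0128 0.0218; -0.0128 0.2386 -0.0767; 0.0218 -0.0767 0.1032]
step 4: x^-=[-1.4260, -0.3460, -0.1066]  P^-=[0.2236 -0.0479 0.0079; -0.0479 0.4282 -0.0989; 0.0079 -0.0989 0.2672]  S=[0.5061 -0.0015 -0.0708; -0.0015 0.8543 0.0619; -0.0708 0.0619 0.3667]  K=[0.4521 -0.0260 0.0510; -0.1101 0.4766 -0.0275; -0.0240 -0.1096 0.6635]  nu=[-0.0015, -3.2547, -0.8601]  x^+=[-1.3859, -1.8733, -0.3205]  P^+=[0.1220 -0.0141 0.0211; -0.0141 0.2296 -0.0738; 0.0211 -0.0738 0.1020]
step 5: x^-=[-1.2977, -2.1466, 0.0019]  P^-=[0.2157 -0.0486 0.0080; -0.0486 0.4160 -0.0956; 0.0080 -0.0956 0.2663]  S=[0.4982 -0.0030 -0.0705; -0.0030 0.8429 0.0617; -0.0705 0.0617 0.3666]  K=[0.4431 -0.0273 0.0498; -0.1115 0.4688 -0.0268; -0.0249 -0.1072 0.6630]  nu=[1.4865, 0.2820, 1.6887]  x^+=[-0.5627, -2.2254, 1.0542]  P^+=[0.1195 -0.0147 0.0209; -0.0147 0.2259 -0.0726; 0.0209 -0.0726 0.1016]

K[2,2] = 0.6630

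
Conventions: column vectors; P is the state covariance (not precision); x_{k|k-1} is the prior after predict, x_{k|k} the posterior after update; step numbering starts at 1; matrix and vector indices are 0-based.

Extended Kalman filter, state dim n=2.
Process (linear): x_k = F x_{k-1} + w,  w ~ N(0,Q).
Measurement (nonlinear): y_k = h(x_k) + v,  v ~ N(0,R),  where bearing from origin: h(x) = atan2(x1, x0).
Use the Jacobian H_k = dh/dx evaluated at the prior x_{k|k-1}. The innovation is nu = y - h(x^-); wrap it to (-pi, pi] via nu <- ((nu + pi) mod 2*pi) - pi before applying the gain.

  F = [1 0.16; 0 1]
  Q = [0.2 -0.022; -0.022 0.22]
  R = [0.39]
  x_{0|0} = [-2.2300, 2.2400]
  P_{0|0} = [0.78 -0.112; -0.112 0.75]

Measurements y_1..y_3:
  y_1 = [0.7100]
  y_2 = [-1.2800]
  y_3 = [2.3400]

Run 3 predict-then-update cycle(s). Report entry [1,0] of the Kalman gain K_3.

step 1: x^-=[-1.8716, 2.2400]  P^-=[0.9634 -0.0140; -0.0140 0.9700]  H_jac=[-0.2629 -0.2197]  S=[0.5018]  K=[-0.4986; -0.4173]  nu=[-1.5568]  x^+=[-1.0953, 2.8897]  P^+=[0.8386 -0.1184; -0.1184 0.8826]
step 2: x^-=[-0.6330, 2.8897]  P^-=[1.0233 0.0008; 0.0008 1.1026]  H_jac=[-0.3302 -0.0723]  S=[0.5074]  K=[-0.6661; -0.1577]  nu=[-3.0664]  x^+=[1.4096, 3.3733]  P^+=[0.7982 -0.0525; -0.0525 1.0900]
step 3: x^-=[1.9493, 3.3733]  P^-=[1.0093 0.0999; 0.0999 1.3100]  H_jac=[-0.2222 0.1284]  S=[0.4557]  K=[-0.4640; 0.3204]  nu=[1.2932]  x^+=[1.3492, 3.7877]  P^+=[0.9112 0.1677; 0.1677 1.2632]

K[1,0] = 0.3204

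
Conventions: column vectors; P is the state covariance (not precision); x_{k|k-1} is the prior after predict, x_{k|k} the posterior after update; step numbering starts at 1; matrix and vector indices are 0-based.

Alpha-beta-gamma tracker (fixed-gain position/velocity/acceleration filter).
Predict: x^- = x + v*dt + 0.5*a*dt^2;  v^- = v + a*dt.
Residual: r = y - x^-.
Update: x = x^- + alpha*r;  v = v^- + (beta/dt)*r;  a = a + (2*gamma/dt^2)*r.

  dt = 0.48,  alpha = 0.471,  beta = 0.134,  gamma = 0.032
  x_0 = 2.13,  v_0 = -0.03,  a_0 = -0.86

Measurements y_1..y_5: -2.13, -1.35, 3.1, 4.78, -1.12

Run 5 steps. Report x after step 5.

step 1: x_pred=2.0165  r=-4.1465  x^+=0.0635  v^+=-1.6004  a^+=-2.0118
step 2: x_pred=-0.9364  r=-0.4136  x^+=-1.1312  v^+=-2.6815  a^+=-2.1267
step 3: x_pred=-2.6633  r=5.7633  x^+=0.0512  v^+=-2.0934  a^+=-0.5258
step 4: x_pred=-1.0142  r=5.7942  x^+=1.7149  v^+=-0.7282  a^+=1.0837
step 5: x_pred=1.4902  r=-2.6102  x^+=0.2608  v^+=-0.9367  a^+=0.3587

x_post = 0.2608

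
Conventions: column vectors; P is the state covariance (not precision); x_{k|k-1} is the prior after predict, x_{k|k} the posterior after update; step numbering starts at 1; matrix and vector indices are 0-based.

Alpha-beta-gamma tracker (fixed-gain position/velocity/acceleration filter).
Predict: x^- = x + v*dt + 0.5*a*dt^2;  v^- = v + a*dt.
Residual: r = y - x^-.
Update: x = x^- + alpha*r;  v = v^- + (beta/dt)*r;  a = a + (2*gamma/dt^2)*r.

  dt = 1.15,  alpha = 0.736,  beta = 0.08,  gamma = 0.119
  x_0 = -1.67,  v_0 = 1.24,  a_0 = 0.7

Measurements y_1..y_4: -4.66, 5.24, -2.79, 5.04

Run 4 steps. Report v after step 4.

step 1: x_pred=0.2189  r=-4.8789  x^+=-3.3720  v^+=1.7056  a^+=-0.1780
step 2: x_pred=-1.5282  r=6.7682  x^+=3.4532  v^+=1.9717  a^+=1.0400
step 3: x_pred=6.4084  r=-9.1984  x^+=-0.3616  v^+=2.5279  a^+=-0.6153
step 4: x_pred=2.1385  r=2.9015  x^+=4.2740  v^+=2.0220  a^+=-0.0932

v_post = 2.0220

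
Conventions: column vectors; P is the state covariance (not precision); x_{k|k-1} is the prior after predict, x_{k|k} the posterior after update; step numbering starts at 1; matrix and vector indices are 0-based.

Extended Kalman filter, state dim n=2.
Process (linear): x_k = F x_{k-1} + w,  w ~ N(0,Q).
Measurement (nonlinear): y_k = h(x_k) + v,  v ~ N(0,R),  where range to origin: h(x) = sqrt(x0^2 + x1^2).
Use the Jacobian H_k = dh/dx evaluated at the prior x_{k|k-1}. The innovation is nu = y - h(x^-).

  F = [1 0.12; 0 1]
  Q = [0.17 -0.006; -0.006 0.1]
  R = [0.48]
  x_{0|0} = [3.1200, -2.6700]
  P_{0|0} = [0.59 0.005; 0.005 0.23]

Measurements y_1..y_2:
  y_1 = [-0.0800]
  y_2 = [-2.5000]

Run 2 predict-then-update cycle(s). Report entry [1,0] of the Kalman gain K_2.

K[1,0] = -0.4126

step 1: x^-=[2.7996, -2.6700]  P^-=[0.7645 0.0266; 0.0266 0.3300]  H_jac=[0.7237 -0.6902]  S=[1.0110]  K=[0.5291; -0.2062]  nu=[-3.9487]  x^+=[0.7104, -1.8556]  P^+=[0.4815 0.1369; 0.1369 0.2870]
step 2: x^-=[0.4878, -1.8556]  P^-=[0.6885 0.1654; 0.1654 0.3870]  H_jac=[0.2542 -0.9671]  S=[0.8052]  K=[0.0188; -0.4126]  nu=[-4.4187]  x^+=[0.4048, -0.0323]  P^+=[0.6882 0.1716; 0.1716 0.2499]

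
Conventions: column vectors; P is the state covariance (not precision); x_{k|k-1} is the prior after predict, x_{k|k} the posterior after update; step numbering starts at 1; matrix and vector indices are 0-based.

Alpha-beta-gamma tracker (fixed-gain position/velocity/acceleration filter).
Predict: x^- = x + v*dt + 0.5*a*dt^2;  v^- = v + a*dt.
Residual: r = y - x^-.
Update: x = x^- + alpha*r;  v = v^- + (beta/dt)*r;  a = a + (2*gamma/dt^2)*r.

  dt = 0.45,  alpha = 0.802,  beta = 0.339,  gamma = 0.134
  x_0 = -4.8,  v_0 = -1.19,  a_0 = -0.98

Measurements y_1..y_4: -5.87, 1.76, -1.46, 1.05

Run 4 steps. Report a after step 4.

step 1: x_pred=-5.4347  r=-0.4353  x^+=-5.7838  v^+=-1.9589  a^+=-1.5561
step 2: x_pred=-6.8229  r=8.5829  x^+=0.0606  v^+=3.8066  a^+=9.8030
step 3: x_pred=2.7661  r=-4.2261  x^+=-0.6232  v^+=5.0343  a^+=4.2099
step 4: x_pred=2.0685  r=-1.0185  x^+=1.2517  v^+=6.1615  a^+=2.8620

a_post = 2.8620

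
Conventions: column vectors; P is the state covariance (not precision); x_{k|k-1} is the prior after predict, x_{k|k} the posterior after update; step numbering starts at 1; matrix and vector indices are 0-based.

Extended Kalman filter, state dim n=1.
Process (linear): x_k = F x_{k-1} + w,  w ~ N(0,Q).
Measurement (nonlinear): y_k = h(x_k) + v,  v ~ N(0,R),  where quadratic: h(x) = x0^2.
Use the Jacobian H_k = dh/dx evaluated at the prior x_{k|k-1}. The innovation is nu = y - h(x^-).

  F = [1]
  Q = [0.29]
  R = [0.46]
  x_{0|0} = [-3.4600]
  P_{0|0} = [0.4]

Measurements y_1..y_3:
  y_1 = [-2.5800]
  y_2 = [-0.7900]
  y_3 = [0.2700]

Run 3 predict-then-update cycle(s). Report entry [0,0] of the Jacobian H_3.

H_jac[0,0] = -1.1419

step 1: x^-=[-3.4600]  P^-=[0.6900]  H_jac=[-6.9200]  S=[33.5016]  K=[-0.1425]  nu=[-14.5516]  x^+=[-1.3860]  P^+=[0.0095]
step 2: x^-=[-1.3860]  P^-=[0.2995]  H_jac=[-2.7721]  S=[2.7613]  K=[-0.3006]  nu=[-2.7111]  x^+=[-0.5710]  P^+=[0.0499]
step 3: x^-=[-0.5710]  P^-=[0.3399]  H_jac=[-1.1419]  S=[0.9032]  K=[-0.4297]  nu=[-0.0560]  x^+=[-0.5469]  P^+=[0.1731]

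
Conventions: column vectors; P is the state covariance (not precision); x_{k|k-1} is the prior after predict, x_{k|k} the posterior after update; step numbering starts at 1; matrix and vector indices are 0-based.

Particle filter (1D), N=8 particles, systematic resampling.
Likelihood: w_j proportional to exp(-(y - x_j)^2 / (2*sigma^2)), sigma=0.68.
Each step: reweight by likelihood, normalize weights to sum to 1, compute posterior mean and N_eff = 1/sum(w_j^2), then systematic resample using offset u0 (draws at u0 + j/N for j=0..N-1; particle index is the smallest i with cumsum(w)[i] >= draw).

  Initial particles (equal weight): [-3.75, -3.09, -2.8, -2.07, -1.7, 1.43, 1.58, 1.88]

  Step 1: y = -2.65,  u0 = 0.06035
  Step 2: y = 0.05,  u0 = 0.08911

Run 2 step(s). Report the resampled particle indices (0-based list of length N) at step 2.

resampled_idx = [5, 6, 7, 7, 7, 7, 7, 7]

step 1: w=[0.0864, 0.2592, 0.3119, 0.2221, 0.1204, 0.0000, 0.0000, 0.0000]  mean=-2.6626  Neff=4.2417  idx=[0, 1, 1, 2, 2, 3, 3, 4]
step 2: w=[0.0000, 0.0004, 0.0004, 0.0029, 0.0029, 0.1482, 0.1482, 0.6969]  mean=-1.8173  Neff=1.8882  idx=[5, 6, 7, 7, 7, 7, 7, 7]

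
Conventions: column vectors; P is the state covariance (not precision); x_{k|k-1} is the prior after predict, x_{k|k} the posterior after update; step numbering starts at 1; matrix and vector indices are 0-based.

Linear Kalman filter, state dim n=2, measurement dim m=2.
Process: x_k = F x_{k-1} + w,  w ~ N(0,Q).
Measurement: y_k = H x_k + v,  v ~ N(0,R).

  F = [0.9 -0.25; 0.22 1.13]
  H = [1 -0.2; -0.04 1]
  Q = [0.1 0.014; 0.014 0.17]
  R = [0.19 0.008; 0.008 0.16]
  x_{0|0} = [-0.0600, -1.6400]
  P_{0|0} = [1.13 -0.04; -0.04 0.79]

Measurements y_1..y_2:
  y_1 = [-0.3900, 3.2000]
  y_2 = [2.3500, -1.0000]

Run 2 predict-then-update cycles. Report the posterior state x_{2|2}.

x_post = [0.9436, 0.0902]

step 1: x^-=[0.3560, -1.8664]  P^-=[1.0827 -0.0239; -0.0239 1.2136]  S=[1.3308 -0.3021; -0.3021 1.3772]  K=[0.8483 0.1373; -0.0002 0.8818]  nu=[-1.1193, 5.0806]  x^+=[0.1040, 2.6141]  P^+=[0.1694 0.0355; 0.0355 0.1425]
step 2: x^-=[-0.5599, 2.9768]  P^-=[0.2301 0.0415; 0.0415 0.3778]  S=[0.4187 -0.0350; -0.0350 0.5349]  K=[0.5378 0.0955; -0.0228 0.7018]  nu=[3.5053, -3.9992]  x^+=[0.9436, 0.0902]  P^+=[0.1077 0.0239; 0.0239 0.1131]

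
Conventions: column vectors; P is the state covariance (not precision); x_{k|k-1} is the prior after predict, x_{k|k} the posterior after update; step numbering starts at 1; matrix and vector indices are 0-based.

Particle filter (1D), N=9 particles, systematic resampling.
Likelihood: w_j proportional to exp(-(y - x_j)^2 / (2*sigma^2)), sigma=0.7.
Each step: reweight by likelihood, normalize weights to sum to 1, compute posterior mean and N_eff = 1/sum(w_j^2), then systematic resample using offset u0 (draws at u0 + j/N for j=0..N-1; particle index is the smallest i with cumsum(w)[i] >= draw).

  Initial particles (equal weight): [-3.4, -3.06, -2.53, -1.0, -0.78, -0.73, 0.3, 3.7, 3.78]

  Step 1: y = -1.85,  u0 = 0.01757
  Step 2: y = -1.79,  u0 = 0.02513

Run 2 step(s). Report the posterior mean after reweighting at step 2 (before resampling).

post_mean = -1.8169

step 1: w=[0.0428, 0.1116, 0.3103, 0.2379, 0.1546, 0.1383, 0.0044, 0.0000, 0.0000]  mean=-1.7304  Neff=4.7572  idx=[0, 1, 2, 2, 2, 3, 3, 4, 5]
step 2: w=[0.0191, 0.0520, 0.1542, 0.1542, 0.1542, 0.1426, 0.1426, 0.0952, 0.0857]  mean=-1.8169  Neff=7.6031  idx=[1, 2, 3, 3, 4, 5, 6, 6, 7]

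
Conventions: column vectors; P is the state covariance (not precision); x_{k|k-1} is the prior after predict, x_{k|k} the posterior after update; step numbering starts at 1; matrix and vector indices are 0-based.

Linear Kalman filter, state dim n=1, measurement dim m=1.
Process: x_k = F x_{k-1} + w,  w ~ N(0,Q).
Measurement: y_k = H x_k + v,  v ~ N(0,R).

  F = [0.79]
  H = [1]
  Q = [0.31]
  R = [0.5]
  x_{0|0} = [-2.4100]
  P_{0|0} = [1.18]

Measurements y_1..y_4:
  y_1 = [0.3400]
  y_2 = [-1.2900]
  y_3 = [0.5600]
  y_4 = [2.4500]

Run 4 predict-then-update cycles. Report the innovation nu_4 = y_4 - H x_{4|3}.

step 1: x^-=[-1.9039]  P^-=[1.0464]  S=[1.5464]  K=[0.6767]  nu=[2.2439]  x^+=[-0.3855]  P^+=[0.3383]
step 2: x^-=[-0.3045]  P^-=[0.5212]  S=[1.0212]  K=[0.5104]  nu=[-0.9855]  x^+=[-0.8075]  P^+=[0.2552]
step 3: x^-=[-0.6379]  P^-=[0.4693]  S=[0.9693]  K=[0.4841]  nu=[1.1979]  x^+=[-0.0580]  P^+=[0.2421]
step 4: x^-=[-0.0458]  P^-=[0.4611]  S=[0.9611]  K=[0.4797]  nu=[2.4958]  x^+=[1.1516]  P^+=[0.2399]

innov = [2.4958]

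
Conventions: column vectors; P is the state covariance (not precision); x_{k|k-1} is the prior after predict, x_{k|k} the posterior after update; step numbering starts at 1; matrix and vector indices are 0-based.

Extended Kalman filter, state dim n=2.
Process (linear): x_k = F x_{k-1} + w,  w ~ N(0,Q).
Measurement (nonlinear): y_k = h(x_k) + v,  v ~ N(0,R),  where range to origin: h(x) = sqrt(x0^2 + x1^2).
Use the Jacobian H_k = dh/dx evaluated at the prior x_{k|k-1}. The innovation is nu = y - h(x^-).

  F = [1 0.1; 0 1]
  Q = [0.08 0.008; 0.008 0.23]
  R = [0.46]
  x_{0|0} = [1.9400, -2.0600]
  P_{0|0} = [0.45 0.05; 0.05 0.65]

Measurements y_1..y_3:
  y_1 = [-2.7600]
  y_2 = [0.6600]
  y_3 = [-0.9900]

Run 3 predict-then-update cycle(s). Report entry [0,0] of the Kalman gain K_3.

K[0,0] = 0.2709

step 1: x^-=[1.7340, -2.0600]  P^-=[0.5465 0.1230; 0.1230 0.8800]  H_jac=[0.6440 -0.7650]  S=[1.0805]  K=[0.2386; -0.5498]  nu=[-5.4526]  x^+=[0.4329, 0.9377]  P^+=[0.4850 0.2647; 0.2647 0.5534]
step 2: x^-=[0.5266, 0.9377]  P^-=[0.6235 0.3281; 0.3281 0.7834]  H_jac=[0.4897 0.8719]  S=[1.4852]  K=[0.3982; 0.5681]  nu=[-0.4155]  x^+=[0.3612, 0.7017]  P^+=[0.3880 -0.0078; -0.0078 0.3041]
step 3: x^-=[0.4314, 0.7017]  P^-=[0.4695 0.0306; 0.0306 0.5341]  H_jac=[0.5237 0.8519]  S=[1.0037]  K=[0.2709; 0.4693]  nu=[-1.8137]  x^+=[-0.0600, -0.1495]  P^+=[0.3958 -0.0970; -0.0970 0.3131]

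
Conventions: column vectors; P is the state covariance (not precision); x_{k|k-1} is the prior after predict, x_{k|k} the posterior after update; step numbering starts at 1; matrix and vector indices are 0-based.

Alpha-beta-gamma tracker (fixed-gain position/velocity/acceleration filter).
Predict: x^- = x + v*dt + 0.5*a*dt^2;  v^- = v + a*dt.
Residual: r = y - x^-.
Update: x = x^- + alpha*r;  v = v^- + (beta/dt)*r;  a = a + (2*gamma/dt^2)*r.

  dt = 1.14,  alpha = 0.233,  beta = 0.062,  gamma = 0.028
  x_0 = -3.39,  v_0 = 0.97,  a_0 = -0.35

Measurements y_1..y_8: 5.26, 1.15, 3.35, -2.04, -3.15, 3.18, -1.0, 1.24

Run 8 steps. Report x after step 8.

x_post = 0.4826

step 1: x_pred=-2.5116  r=7.7716  x^+=-0.7008  v^+=0.9937  a^+=-0.0151
step 2: x_pred=0.4221  r=0.7279  x^+=0.5917  v^+=1.0160  a^+=0.0162
step 3: x_pred=1.7605  r=1.5895  x^+=2.1309  v^+=1.1210  a^+=0.0847
step 4: x_pred=3.4639  r=-5.5039  x^+=2.1815  v^+=0.9182  a^+=-0.1524
step 5: x_pred=3.1292  r=-6.2792  x^+=1.6662  v^+=0.4030  a^+=-0.4230
step 6: x_pred=1.8507  r=1.3293  x^+=2.1604  v^+=-0.0069  a^+=-0.3657
step 7: x_pred=1.9149  r=-2.9149  x^+=1.2357  v^+=-0.5824  a^+=-0.4913
step 8: x_pred=0.2525  r=0.9875  x^+=0.4826  v^+=-1.0888  a^+=-0.4488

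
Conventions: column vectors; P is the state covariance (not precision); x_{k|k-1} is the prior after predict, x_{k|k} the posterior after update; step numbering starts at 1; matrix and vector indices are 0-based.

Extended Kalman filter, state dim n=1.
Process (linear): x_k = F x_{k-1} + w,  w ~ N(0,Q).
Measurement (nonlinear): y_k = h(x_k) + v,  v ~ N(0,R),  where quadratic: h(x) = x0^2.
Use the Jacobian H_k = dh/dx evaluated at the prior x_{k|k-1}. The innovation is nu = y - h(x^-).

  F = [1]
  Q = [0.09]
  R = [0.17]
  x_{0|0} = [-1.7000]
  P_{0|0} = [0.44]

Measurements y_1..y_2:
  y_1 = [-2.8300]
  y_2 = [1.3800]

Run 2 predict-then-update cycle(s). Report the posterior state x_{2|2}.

x_post = [-0.1685]

step 1: x^-=[-1.7000]  P^-=[0.5300]  H_jac=[-3.4000]  S=[6.2968]  K=[-0.2862]  nu=[-5.7200]  x^+=[-0.0631]  P^+=[0.0143]
step 2: x^-=[-0.0631]  P^-=[0.1043]  H_jac=[-0.1261]  S=[0.1717]  K=[-0.0766]  nu=[1.3760]  x^+=[-0.1685]  P^+=[0.1033]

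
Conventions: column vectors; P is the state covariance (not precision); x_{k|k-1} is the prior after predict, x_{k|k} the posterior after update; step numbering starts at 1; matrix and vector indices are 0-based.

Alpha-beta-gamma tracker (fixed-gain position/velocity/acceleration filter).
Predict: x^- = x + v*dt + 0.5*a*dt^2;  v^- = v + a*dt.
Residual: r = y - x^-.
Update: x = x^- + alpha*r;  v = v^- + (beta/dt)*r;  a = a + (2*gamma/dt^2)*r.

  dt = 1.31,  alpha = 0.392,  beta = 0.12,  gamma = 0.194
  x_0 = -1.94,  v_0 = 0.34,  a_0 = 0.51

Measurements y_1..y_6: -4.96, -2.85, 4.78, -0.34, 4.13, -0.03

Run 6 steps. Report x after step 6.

x_post = 4.6631

step 1: x_pred=-1.0570  r=-3.9030  x^+=-2.5870  v^+=0.6506  a^+=-0.3724
step 2: x_pred=-2.0543  r=-0.7957  x^+=-2.3662  v^+=0.0898  a^+=-0.5523
step 3: x_pred=-2.7225  r=7.5025  x^+=0.2185  v^+=0.0535  a^+=1.1439
step 4: x_pred=1.2700  r=-1.6100  x^+=0.6389  v^+=1.4045  a^+=0.7799
step 5: x_pred=3.1480  r=0.9820  x^+=3.5330  v^+=2.5162  a^+=1.0019
step 6: x_pred=7.6888  r=-7.7188  x^+=4.6631  v^+=3.1216  a^+=-0.7433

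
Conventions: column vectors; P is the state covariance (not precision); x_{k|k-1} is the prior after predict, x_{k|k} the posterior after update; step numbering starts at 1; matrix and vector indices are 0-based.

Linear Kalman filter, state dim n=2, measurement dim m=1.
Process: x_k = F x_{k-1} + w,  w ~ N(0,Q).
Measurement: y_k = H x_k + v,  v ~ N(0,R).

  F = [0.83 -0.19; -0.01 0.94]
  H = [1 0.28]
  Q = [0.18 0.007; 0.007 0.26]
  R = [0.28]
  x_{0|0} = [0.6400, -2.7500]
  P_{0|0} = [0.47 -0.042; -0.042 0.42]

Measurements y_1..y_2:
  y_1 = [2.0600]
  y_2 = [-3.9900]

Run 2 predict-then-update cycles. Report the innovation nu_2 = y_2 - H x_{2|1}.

step 1: x^-=[1.0537, -2.5914]  P^-=[0.5322 -0.1048; -0.1048 0.6319]  S=[0.8031]  K=[0.6262; 0.0899]  nu=[1.7319]  x^+=[2.1382, -2.4357]  P^+=[0.2173 -0.1500; -0.1500 0.6255]
step 2: x^-=[2.2375, -2.3110]  P^-=[0.3996 -0.2238; -0.2238 0.8155]  S=[0.6182]  K=[0.5450; 0.0074]  nu=[-5.5804]  x^+=[-0.8039, -2.3520]  P^+=[0.2160 -0.2263; -0.2263 0.8155]

innov = [-5.5804]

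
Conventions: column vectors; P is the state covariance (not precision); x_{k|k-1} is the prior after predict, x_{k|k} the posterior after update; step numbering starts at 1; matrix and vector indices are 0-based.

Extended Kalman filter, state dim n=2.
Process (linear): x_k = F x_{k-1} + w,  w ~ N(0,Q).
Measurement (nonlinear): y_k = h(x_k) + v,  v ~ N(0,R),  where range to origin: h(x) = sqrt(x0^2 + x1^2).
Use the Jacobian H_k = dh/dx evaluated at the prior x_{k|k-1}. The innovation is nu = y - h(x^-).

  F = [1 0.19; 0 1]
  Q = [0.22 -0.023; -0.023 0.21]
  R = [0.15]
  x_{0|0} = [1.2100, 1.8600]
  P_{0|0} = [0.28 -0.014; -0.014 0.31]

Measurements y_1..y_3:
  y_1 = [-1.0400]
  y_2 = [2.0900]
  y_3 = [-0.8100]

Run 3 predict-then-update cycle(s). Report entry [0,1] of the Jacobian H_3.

H_jac[0,1] = -0.6692

step 1: x^-=[1.5634, 1.8600]  P^-=[0.5059 0.0219; 0.0219 0.5200]  H_jac=[0.6434 0.7655]  S=[0.6857]  K=[0.4991; 0.6010]  nu=[-3.4698]  x^+=[-0.1684, -0.2255]  P^+=[0.3350 -0.1838; -0.1838 0.2723]
step 2: x^-=[-0.2113, -0.2255]  P^-=[0.4950 -0.1551; -0.1551 0.4823]  H_jac=[-0.6837 -0.7297]  S=[0.4835]  K=[-0.4660; -0.5086]  nu=[1.7810]  x^+=[-1.0412, -1.1313]  P^+=[0.3900 -0.2697; -0.2697 0.3572]
step 3: x^-=[-1.2561, -1.1313]  P^-=[0.5205 -0.2248; -0.2248 0.5672]  H_jac=[-0.7431 -0.6692]  S=[0.4678]  K=[-0.5051; -0.4543]  nu=[-2.5005]  x^+=[0.0068, 0.0048]  P^+=[0.4011 -0.3322; -0.3322 0.4706]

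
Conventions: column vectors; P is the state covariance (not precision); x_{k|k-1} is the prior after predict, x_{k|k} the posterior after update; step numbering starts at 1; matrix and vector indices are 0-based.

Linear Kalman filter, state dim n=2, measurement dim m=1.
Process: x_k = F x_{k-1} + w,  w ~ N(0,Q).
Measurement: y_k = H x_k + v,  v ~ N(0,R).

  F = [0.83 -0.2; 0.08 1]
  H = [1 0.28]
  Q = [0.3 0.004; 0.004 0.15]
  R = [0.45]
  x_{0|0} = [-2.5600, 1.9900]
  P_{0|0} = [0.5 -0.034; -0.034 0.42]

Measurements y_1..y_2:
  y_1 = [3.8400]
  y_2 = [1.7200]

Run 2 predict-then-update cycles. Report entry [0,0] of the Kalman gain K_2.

step 1: x^-=[-2.5228, 1.7852]  P^-=[0.6725 -0.0745; -0.0745 0.5678]  S=[1.1253]  K=[0.5791; 0.0751]  nu=[5.8629]  x^+=[0.8724, 2.2254]  P^+=[0.2951 -0.1234; -0.1234 0.5614]
step 2: x^-=[0.2790, 2.2952]  P^-=[0.5668 -0.1891; -0.1891 0.6936]  S=[0.9652]  K=[0.5323; 0.0052]  nu=[0.7983]  x^+=[0.7040, 2.2994]  P^+=[0.2933 -0.1918; -0.1918 0.6935]

K[0,0] = 0.5323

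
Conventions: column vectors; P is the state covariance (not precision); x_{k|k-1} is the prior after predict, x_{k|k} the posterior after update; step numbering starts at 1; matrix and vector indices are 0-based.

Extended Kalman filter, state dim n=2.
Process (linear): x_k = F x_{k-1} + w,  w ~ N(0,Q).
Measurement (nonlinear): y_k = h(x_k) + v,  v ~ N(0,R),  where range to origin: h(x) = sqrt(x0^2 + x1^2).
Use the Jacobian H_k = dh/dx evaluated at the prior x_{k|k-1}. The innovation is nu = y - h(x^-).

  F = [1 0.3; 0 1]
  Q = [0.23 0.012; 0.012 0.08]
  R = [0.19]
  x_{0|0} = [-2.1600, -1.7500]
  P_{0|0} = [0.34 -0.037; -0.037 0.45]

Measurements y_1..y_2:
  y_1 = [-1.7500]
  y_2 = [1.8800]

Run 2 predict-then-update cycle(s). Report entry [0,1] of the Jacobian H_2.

H_jac[0,1] = 0.5775

step 1: x^-=[-2.6850, -1.7500]  P^-=[0.5883 0.1100; 0.1100 0.5300]  H_jac=[-0.8378 -0.5460]  S=[0.8616]  K=[-0.6418; -0.4429]  nu=[-4.9550]  x^+=[0.4949, 0.4444]  P^+=[0.2335 -0.1349; -0.1349 0.3610]
step 2: x^-=[0.6282, 0.4444]  P^-=[0.4150 -0.0146; -0.0146 0.4410]  H_jac=[0.8164 0.5775]  S=[0.6000]  K=[0.5507; 0.4047]  nu=[1.1105]  x^+=[1.2398, 0.8937]  P^+=[0.2330 -0.1483; -0.1483 0.3428]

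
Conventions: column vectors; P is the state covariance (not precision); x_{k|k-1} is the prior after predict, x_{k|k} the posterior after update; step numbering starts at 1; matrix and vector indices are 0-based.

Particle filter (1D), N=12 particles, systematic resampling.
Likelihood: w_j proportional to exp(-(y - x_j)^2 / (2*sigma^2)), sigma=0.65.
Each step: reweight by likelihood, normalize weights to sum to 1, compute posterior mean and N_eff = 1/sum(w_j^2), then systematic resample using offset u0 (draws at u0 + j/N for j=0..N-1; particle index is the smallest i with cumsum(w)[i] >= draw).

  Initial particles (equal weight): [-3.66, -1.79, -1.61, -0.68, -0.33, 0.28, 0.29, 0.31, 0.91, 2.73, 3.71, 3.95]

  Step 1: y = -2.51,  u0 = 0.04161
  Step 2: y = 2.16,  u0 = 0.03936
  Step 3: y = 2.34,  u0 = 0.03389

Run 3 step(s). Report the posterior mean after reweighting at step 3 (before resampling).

post_mean = -1.6201

step 1: w=[0.1807, 0.4680, 0.3314, 0.0164, 0.0031, 0.0001, 0.0001, 0.0001, 0.0000, 0.0000, 0.0000, 0.0000]  mean=-2.0450  Neff=2.7635  idx=[0, 0, 1, 1, 1, 1, 1, 1, 2, 2, 2, 2]
step 2: w=[0.0000, 0.0000, 0.0374, 0.0374, 0.0374, 0.0374, 0.0374, 0.0374, 0.1938, 0.1938, 0.1938, 0.1938]  mean=-1.6504  Neff=6.3005  idx=[3, 5, 7, 8, 8, 9, 9, 10, 10, 10, 11, 11]
step 3: w=[0.0188, 0.0188, 0.0188, 0.1049, 0.1049, 0.1049, 0.1049, 0.1049, 0.1049, 0.1049, 0.1049, 0.1049]  mean=-1.6201  Neff=9.9985  idx=[1, 3, 4, 5, 5, 6, 7, 8, 9, 9, 10, 11]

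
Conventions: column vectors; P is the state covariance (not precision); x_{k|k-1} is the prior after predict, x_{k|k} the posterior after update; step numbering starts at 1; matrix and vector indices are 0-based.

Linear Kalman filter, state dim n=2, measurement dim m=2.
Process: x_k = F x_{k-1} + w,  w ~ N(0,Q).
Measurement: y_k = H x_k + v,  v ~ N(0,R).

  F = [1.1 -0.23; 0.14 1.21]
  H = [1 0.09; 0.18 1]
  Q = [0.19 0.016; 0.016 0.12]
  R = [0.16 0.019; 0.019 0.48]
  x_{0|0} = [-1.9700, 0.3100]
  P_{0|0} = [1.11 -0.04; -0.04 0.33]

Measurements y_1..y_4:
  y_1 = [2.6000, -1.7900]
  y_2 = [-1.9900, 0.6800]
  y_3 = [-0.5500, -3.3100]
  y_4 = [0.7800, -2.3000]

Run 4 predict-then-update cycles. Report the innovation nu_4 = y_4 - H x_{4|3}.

innov = [1.0963, -0.2816]

step 1: x^-=[-2.2383, 0.0993]  P^-=[1.5708 0.0431; 0.0431 0.6114]  S=[1.7435 0.4006; 0.4006 1.1578]  K=[0.9109 -0.0337; -0.0723 0.5598]  nu=[4.8294, -1.4864]  x^+=[2.2109, -1.0820]  P^+=[0.1474 -0.0254; -0.0254 0.2719]
step 2: x^-=[2.6809, -0.9997]  P^-=[0.3956 -0.0700; -0.0700 0.5124]  S=[0.5471 0.0652; 0.0652 0.9800]  K=[0.7170 -0.0465; -0.1052 0.5170]  nu=[-4.5809, 1.1971]  x^+=[-0.6594, 0.1012]  P^+=[0.1165 -0.0296; -0.0296 0.2515]
step 3: x^-=[-0.7486, 0.0301]  P^-=[0.3593 -0.0745; -0.0745 0.4804]  S=[0.5098 0.0512; 0.0512 0.9452]  K=[0.6965 -0.0481; -0.1116 0.5001]  nu=[0.1959, -3.2054]  x^+=[-0.4579, -1.5948]  P^+=[0.1132 -0.0303; -0.0303 0.2434]
step 4: x^-=[-0.1368, -1.9938]  P^-=[0.3552 -0.0736; -0.0736 0.4683]  S=[0.5058 0.0503; 0.0503 0.9333]  K=[0.6940 -0.0477; -0.1113 0.4936]  nu=[1.0963, -0.2816]  x^+=[0.6374, -2.2547]  P^+=[0.1128 -0.0300; -0.0300 0.2402]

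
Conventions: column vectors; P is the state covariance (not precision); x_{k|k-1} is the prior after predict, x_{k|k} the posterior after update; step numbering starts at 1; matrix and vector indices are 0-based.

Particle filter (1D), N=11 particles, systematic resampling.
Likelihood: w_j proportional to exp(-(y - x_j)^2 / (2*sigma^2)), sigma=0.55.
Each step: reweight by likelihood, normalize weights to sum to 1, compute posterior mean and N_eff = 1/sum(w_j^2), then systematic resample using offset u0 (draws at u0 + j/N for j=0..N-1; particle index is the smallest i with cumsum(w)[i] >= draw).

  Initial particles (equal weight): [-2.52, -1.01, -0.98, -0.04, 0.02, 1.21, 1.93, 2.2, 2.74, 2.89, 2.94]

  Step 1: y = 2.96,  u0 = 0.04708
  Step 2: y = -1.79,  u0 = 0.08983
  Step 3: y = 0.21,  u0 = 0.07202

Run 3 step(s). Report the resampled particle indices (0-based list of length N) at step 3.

resampled_idx = [0, 1, 2, 3, 4, 5, 6, 7, 8, 9, 9]

step 1: w=[0.0000, 0.0000, 0.0000, 0.0000, 0.0000, 0.0018, 0.0498, 0.1106, 0.2654, 0.2851, 0.2873]  mean=2.7374  Neff=4.0167  idx=[6, 7, 8, 8, 8, 9, 9, 9, 10, 10, 10]
step 2: w=[0.9689, 0.0310, 0.0000, 0.0000, 0.0000, 0.0000, 0.0000, 0.0000, 0.0000, 0.0000, 0.0000]  mean=1.9384  Neff=1.0641  idx=[0, 0, 0, 0, 0, 0, 0, 0, 0, 0, 1]
step 3: w=[0.0981, 0.0981, 0.0981, 0.0981, 0.0981, 0.0981, 0.0981, 0.0981, 0.0981, 0.0981, 0.0187]  mean=1.9351  Neff=10.3478  idx=[0, 1, 2, 3, 4, 5, 6, 7, 8, 9, 9]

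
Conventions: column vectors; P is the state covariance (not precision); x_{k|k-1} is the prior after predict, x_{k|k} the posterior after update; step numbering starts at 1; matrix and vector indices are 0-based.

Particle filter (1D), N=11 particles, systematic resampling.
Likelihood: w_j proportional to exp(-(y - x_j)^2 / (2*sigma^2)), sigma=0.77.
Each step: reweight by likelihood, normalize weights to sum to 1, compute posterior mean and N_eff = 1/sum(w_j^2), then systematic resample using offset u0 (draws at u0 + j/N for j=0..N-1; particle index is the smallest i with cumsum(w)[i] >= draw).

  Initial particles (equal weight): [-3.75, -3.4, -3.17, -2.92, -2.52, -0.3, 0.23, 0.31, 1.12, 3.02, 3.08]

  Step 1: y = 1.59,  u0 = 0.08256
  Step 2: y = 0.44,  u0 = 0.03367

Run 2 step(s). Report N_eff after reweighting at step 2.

step 1: w=[0.0000, 0.0000, 0.0000, 0.0000, 0.0000, 0.0294, 0.1257, 0.1502, 0.4963, 0.1066, 0.0919]  mean=1.2275  Neff=3.2756  idx=[6, 7, 7, 8, 8, 8, 8, 8, 9, 9, 10]
step 2: w=[0.1522, 0.1557, 0.1557, 0.1070, 0.1070, 0.1070, 0.1070, 0.1070, 0.0006, 0.0006, 0.0004]  mean=0.7353  Neff=7.7605  idx=[0, 0, 1, 1, 2, 3, 4, 4, 5, 6, 7]

N_eff = 7.7605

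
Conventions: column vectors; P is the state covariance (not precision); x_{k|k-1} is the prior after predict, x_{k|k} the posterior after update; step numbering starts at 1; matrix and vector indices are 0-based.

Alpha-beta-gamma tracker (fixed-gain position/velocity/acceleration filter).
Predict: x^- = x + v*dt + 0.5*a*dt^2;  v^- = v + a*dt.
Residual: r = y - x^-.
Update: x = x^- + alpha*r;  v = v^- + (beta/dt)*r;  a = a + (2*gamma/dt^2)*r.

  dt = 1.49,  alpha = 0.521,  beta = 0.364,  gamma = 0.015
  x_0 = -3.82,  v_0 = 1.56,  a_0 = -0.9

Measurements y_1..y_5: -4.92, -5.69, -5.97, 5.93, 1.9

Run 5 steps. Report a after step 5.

step 1: x_pred=-2.4946  r=-2.4254  x^+=-3.7583  v^+=-0.3735  a^+=-0.9328
step 2: x_pred=-5.3502  r=-0.3398  x^+=-5.5272  v^+=-1.8463  a^+=-0.9374
step 3: x_pred=-9.3188  r=3.3488  x^+=-7.5741  v^+=-2.4249  a^+=-0.8921
step 4: x_pred=-12.1775  r=18.1075  x^+=-2.7435  v^+=0.6694  a^+=-0.6474
step 5: x_pred=-2.4648  r=4.3648  x^+=-0.1907  v^+=0.7710  a^+=-0.5884

a_post = -0.5884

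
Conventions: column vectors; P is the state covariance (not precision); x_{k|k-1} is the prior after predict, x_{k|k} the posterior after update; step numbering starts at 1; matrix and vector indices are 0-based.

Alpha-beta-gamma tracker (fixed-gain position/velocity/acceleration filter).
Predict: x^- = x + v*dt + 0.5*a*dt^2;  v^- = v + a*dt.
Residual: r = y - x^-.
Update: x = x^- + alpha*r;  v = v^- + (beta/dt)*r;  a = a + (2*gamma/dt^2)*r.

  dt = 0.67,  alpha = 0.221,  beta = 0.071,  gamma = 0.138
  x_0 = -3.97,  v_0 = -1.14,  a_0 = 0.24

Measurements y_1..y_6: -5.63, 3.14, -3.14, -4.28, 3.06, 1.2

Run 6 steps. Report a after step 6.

step 1: x_pred=-4.6799  r=-0.9501  x^+=-4.8899  v^+=-1.0799  a^+=-0.3441
step 2: x_pred=-5.6907  r=8.8307  x^+=-3.7391  v^+=-0.3747  a^+=5.0853
step 3: x_pred=-2.8487  r=-0.2913  x^+=-2.9131  v^+=3.0016  a^+=4.9062
step 4: x_pred=0.1992  r=-4.4792  x^+=-0.7907  v^+=5.8141  a^+=2.1522
step 5: x_pred=3.5878  r=-0.5278  x^+=3.4711  v^+=7.2001  a^+=1.8277
step 6: x_pred=8.7055  r=-7.5055  x^+=7.0468  v^+=7.6294  a^+=-2.7869

a_post = -2.7869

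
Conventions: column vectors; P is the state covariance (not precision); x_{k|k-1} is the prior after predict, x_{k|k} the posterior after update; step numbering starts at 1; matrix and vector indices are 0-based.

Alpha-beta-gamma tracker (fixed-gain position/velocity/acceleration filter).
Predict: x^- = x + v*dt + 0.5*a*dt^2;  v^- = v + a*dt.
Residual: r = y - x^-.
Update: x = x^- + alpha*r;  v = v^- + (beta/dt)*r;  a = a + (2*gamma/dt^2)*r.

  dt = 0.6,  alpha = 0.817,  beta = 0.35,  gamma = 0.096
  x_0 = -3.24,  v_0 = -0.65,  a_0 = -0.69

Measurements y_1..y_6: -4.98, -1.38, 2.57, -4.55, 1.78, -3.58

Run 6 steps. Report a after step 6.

a_post = -2.0135

step 1: x_pred=-3.7542  r=-1.2258  x^+=-4.7557  v^+=-1.7791  a^+=-1.3438
step 2: x_pred=-6.0650  r=4.6850  x^+=-2.2374  v^+=0.1476  a^+=1.1549
step 3: x_pred=-1.9409  r=4.5109  x^+=1.7445  v^+=3.4719  a^+=3.5607
step 4: x_pred=4.4686  r=-9.0186  x^+=-2.8996  v^+=0.3475  a^+=-1.2492
step 5: x_pred=-2.9160  r=4.6960  x^+=0.9206  v^+=2.3373  a^+=1.2553
step 6: x_pred=2.5490  r=-6.1290  x^+=-2.4584  v^+=-0.4848  a^+=-2.0135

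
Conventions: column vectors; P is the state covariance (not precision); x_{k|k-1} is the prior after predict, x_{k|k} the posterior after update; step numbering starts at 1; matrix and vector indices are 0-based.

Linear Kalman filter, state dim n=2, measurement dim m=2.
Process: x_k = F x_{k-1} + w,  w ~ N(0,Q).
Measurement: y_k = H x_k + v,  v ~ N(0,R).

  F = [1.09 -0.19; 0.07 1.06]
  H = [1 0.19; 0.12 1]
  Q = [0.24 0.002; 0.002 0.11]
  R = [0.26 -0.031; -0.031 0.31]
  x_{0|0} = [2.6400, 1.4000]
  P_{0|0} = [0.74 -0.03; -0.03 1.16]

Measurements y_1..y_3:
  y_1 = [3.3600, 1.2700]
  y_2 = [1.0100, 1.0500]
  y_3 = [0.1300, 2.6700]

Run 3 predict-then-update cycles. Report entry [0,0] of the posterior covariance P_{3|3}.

step 1: x^-=[2.6116, 1.6688]  P^-=[1.1735 -0.2094; -0.2094 1.4126]  S=[1.4049 0.1640; 0.1640 1.6892]  K=[0.8210 -0.1203; -0.0545 0.8266]  nu=[0.4313, -0.7122]  x^+=[3.0514, 1.0565]  P^+=[0.2345 -0.0909; -0.0909 0.2689]
step 2: x^-=[3.1253, 1.3335]  P^-=[0.5659 -0.1381; -0.1381 0.3997]  S=[0.7879 -0.0283; -0.0283 0.6848]  K=[0.6823 -0.0742; -0.0588 0.5571]  nu=[-2.3687, -0.6586]  x^+=[1.5580, 1.1059]  P^+=[0.1925 -0.0673; -0.0673 0.1826]
step 3: x^-=[1.4881, 1.2813]  P^-=[0.5031 -0.0969; -0.0969 0.3061]  S=[0.7374 -0.0116; -0.0116 0.6001]  K=[0.6566 -0.0482; -0.0448 0.4899]  nu=[-1.6015, 1.2102]  x^+=[0.3782, 1.9459]  P^+=[0.1831 -0.0573; -0.0573 0.1601]

P_post[0,0] = 0.1831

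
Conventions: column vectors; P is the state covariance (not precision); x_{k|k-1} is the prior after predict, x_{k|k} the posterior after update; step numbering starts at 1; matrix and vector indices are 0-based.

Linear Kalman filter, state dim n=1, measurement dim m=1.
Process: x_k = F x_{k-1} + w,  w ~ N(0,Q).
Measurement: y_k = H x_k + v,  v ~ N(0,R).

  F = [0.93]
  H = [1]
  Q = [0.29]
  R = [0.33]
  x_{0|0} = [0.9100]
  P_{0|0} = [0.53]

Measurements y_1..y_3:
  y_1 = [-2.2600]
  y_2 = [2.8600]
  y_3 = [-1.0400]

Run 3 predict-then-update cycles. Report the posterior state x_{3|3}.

x_post = [-0.1339]

step 1: x^-=[0.8463]  P^-=[0.7484]  S=[1.0784]  K=[0.6940]  nu=[-3.1063]  x^+=[-1.3094]  P^+=[0.2290]
step 2: x^-=[-1.2178]  P^-=[0.4881]  S=[0.8181]  K=[0.5966]  nu=[4.0778]  x^+=[1.2151]  P^+=[0.1969]
step 3: x^-=[1.1300]  P^-=[0.4603]  S=[0.7903]  K=[0.5824]  nu=[-2.1700]  x^+=[-0.1339]  P^+=[0.1922]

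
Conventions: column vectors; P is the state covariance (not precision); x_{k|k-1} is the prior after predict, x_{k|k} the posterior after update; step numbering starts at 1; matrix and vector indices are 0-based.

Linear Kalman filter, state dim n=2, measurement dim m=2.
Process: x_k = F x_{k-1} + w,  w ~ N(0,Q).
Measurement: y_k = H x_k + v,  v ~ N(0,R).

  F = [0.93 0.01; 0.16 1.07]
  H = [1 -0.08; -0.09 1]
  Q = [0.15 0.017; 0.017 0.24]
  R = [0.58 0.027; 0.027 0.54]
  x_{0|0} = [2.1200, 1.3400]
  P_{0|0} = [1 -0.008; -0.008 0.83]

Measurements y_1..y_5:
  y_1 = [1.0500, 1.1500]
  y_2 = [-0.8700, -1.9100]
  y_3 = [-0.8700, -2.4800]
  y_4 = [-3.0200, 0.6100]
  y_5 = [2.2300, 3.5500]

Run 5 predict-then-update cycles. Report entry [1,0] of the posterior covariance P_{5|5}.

step 1: x^-=[1.9850, 1.7730]  P^-=[1.0148 0.1667; 0.1667 1.2131]  S=[1.5759 0.0065; 0.0065 1.7313]  K=[0.6353 0.0411; 0.0413 0.6919]  nu=[-0.7932, -0.4444]  x^+=[1.4628, 1.4328]  P^+=[0.3755 0.0732; 0.0732 0.3813]
step 2: x^-=[1.3747, 1.7671]  P^-=[0.4761 0.1499; 0.1499 0.7112]  S=[1.0367 0.0782; 0.0782 1.2281]  K=[0.4433 0.0589; 0.0470 0.5651]  nu=[-2.1034, -3.5534]  x^+=[0.2330, -0.3400]  P^+=[0.2641 0.0676; 0.0676 0.3125]
step 3: x^-=[0.2133, -0.3265]  P^-=[0.3797 0.1270; 0.1270 0.6277]  S=[0.9434 0.0705; 0.0705 1.1479]  K=[0.3874 0.0570; 0.0414 0.5343]  nu=[-1.1095, -2.1343]  x^+=[-0.3383, -1.5129]  P^+=[0.2312 0.0621; 0.0621 0.2952]
step 4: x^-=[-0.3297, -1.6729]  P^-=[0.3512 0.1164; 0.1164 0.6052]  S=[0.9164 0.0643; 0.0643 1.1271]  K=[0.3692 0.0542; 0.0374 0.5255]  nu=[-2.8241, 2.2532]  x^+=[-1.2503, -0.5943]  P^+=[0.2203 0.0591; 0.0591 0.2901]
step 5: x^-=[-1.1687, -0.8360]  P^-=[0.3417 0.1118; 0.1118 0.5980]  S=[0.9076 0.0610; 0.0610 1.1207]  K=[0.3631 0.0525; 0.0353 0.5227]  nu=[3.3319, 4.2808]  x^+=[0.2659, 1.5194]  P^+=[0.2166 0.0577; 0.0577 0.2884]

P_post[1,0] = 0.0577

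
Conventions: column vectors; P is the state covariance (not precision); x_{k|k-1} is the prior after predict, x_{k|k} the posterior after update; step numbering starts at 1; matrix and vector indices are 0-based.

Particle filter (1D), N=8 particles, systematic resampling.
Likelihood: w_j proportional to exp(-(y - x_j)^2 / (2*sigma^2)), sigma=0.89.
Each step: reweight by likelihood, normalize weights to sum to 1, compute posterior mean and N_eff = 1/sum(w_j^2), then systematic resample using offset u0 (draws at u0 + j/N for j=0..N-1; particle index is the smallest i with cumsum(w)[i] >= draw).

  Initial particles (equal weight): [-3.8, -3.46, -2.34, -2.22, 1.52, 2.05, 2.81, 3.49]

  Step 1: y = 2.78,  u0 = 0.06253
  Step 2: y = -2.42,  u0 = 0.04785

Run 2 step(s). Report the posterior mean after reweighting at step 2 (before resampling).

step 1: w=[0.0000, 0.0000, 0.0000, 0.0000, 0.1307, 0.2544, 0.3559, 0.2590]  mean=2.6242  Neff=3.6292  idx=[4, 5, 5, 6, 6, 6, 7, 7]
step 2: w=[0.8915, 0.0535, 0.0535, 0.0005, 0.0005, 0.0005, 0.0000, 0.0000]  mean=1.5787  Neff=1.2492  idx=[0, 0, 0, 0, 0, 0, 0, 1]

post_mean = 1.5787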